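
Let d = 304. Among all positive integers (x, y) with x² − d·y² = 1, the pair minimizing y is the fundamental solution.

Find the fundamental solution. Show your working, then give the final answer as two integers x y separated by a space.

d=304: √d = [17; 2,3,2,1,1,1,1,1,2,3,2,34] (ℓ=12, even), read p_11/q_11
k=0  a_k=17  p_k/q_k = 17/1
…
k=9  a_k=2  p_k/q_k = 7445/427
k=10  a_k=3  p_k/q_k = 25177/1444
k=11  a_k=2  p_k/q_k = 57799/3315
fundamental: x₁=57799, y₁=3315  (since 3340724401 − 304·10989225 = 1)

57799 3315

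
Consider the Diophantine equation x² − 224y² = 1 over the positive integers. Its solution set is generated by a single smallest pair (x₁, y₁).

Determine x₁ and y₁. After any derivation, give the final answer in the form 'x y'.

15 1

√224 → a₀=14, period (1,28); ℓ=2 even so k=1
step 0: (14, 1)  from 14·(1,0) + (0,1)
step 1: (15, 1)  from 1·(14,1) + (1,0)
fundamental: x₁=15, y₁=1  (since 225 − 224·1 = 1)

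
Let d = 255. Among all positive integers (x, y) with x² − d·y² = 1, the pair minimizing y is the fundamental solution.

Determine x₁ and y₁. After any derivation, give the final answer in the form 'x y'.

[15; 1,30] for √255; ℓ=2 ⇒ convergent index 1
a_0=15:  p_0=15·1+0=15,  q_0=15·0+1=1
a_1=1:  p_1=1·15+1=16,  q_1=1·1+0=1
→ (16, 1).  Check: 16²=256, 255·1²=255, difference 1.

16 1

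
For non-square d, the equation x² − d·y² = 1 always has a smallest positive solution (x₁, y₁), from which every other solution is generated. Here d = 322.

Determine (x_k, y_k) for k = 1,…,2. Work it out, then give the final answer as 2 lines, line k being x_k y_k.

√322 → a₀=17, period (1,16,1,34); ℓ=4 even so k=3
step 0: (17, 1)  from 17·(1,0) + (0,1)
…
step 2: (305, 17)  from 16·(18,1) + (17,1)
step 3: (323, 18)  from 1·(305,17) + (18,1)
fundamental: x₁=323, y₁=18  (since 104329 − 322·324 = 1)
k=2:  x_2 = 323·323+322·18·18 = 208657,  y_2 = 323·18+18·323 = 11628

323 18
208657 11628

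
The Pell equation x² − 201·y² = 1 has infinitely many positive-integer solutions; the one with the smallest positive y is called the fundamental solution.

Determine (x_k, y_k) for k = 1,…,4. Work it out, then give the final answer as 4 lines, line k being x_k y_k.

515095 36332
530645718049 37428863080
546665912276384215 38558840456348868
563169756167477608732801 39722931849688611461840

[14; 5,1,1,1,2,…,1,5,28] for √201; ℓ=14 ⇒ convergent index 13
i=0: a=14 ⇒ p=14, q=1
…
i=3: a=1 ⇒ p=156, q=11
…
i=5: a=2 ⇒ p=638, q=45
i=6: a=1 ⇒ p=879, q=62
…
i=10: a=1 ⇒ p=33317, q=2350
i=11: a=1 ⇒ p=58085, q=4097
i=12: a=1 ⇒ p=91402, q=6447
i=13: a=5 ⇒ p=515095, q=36332
fundamental: x₁=515095, y₁=36332  (since 265322859025 − 201·1320014224 = 1)
n=2: (515095,36332)∘(515095,36332) = (515095·515095+201·36332·36332, 515095·36332+36332·515095) = (530645718049,37428863080)
n=3: (530645718049,37428863080)∘(515095,36332) = (515095·530645718049+201·36332·37428863080, 515095·37428863080+36332·530645718049) = (546665912276384215,38558840456348868)
n=4: (546665912276384215,38558840456348868)∘(515095,36332) = (515095·546665912276384215+201·36332·38558840456348868, 515095·38558840456348868+36332·546665912276384215) = (563169756167477608732801,39722931849688611461840)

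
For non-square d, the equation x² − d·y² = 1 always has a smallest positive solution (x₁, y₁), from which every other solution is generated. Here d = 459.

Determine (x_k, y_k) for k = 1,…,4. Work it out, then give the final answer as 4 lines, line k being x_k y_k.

499850 23331
499700044999 23324000700
499550134985000450 23317003499766669
499400269944005249820001 23310008398693414998600

√459 = [21; 2,2,1,4,21,4,1,2,2,42, …], period ℓ=10 (even) → k=9
k=0  a_k=21  p_k/q_k = 21/1
k=1  a_k=2  p_k/q_k = 43/2
…
k=3  a_k=1  p_k/q_k = 150/7
…
k=6  a_k=4  p_k/q_k = 60695/2833
…
k=8  a_k=2  p_k/q_k = 212079/9899
k=9  a_k=2  p_k/q_k = 499850/23331
(x₁, y₁) = (499850, 23331);  499850² − 459·23331² = 1 ✓
(499850+23331√459)^2 = 499700044999 + 23324000700√459
(499850+23331√459)^3 = 499550134985000450 + 23317003499766669√459
(499850+23331√459)^4 = 499400269944005249820001 + 23310008398693414998600√459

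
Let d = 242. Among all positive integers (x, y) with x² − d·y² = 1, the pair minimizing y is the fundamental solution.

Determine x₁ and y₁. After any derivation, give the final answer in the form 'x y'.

[15; 1,1,3,1,14,1,3,1,1,30] for √242; ℓ=10 ⇒ convergent index 9
step 0: (15, 1)  from 15·(1,0) + (0,1)
step 1: (16, 1)  from 1·(15,1) + (1,0)
…
step 6: (2209, 142)  from 1·(2069,133) + (140,9)
step 7: (8696, 559)  from 3·(2209,142) + (2069,133)
step 8: (10905, 701)  from 1·(8696,559) + (2209,142)
step 9: (19601, 1260)  from 1·(10905,701) + (8696,559)
(x₁, y₁) = (19601, 1260);  19601² − 242·1260² = 1 ✓

19601 1260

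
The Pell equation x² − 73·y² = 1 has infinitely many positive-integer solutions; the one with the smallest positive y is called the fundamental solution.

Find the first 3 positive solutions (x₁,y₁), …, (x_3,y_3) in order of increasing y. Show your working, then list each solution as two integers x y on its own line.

[8; 1,1,5,5,1,1,16] for √73; ℓ=7 ⇒ convergent index 13
k=0  a_k=8  p_k/q_k = 8/1
…
k=3  a_k=5  p_k/q_k = 94/11
…
k=6  a_k=1  p_k/q_k = 1068/125
…
k=8  a_k=1  p_k/q_k = 18737/2193
…
k=10  a_k=5  p_k/q_k = 200767/23498
k=11  a_k=5  p_k/q_k = 1040241/121751
k=12  a_k=1  p_k/q_k = 1241008/145249
k=13  a_k=1  p_k/q_k = 2281249/267000
(x₁, y₁) = (2281249, 267000);  2281249² − 73·267000² = 1 ✓
(x_2, y_2) = (2281249·2281249 + 73·267000·267000, 2281249·267000 + 267000·2281249) = (10408194000001, 1218186966000)
(x_3, y_3) = (2281249·10408194000001 + 73·267000·1218186966000, 2281249·1218186966000 + 267000·10408194000001) = (47487364308614281249, 5557975596000801000)

2281249 267000
10408194000001 1218186966000
47487364308614281249 5557975596000801000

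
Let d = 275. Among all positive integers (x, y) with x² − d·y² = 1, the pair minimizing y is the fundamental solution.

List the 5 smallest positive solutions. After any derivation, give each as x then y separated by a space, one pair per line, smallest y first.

d=275: √d = [16; 1,1,2,1,1,32] (ℓ=6, even), read p_5/q_5
a_0=16:  p_0=16·1+0=16,  q_0=16·0+1=1
…
a_2=1:  p_2=1·17+16=33,  q_2=1·1+1=2
…
a_4=1:  p_4=1·83+33=116,  q_4=1·5+2=7
a_5=1:  p_5=1·116+83=199,  q_5=1·7+5=12
→ (199, 12).  Check: 199²=39601, 275·12²=39600, difference 1.
(199+12√275)^2 = 79201 + 4776√275
(199+12√275)^3 = 31521799 + 1900836√275
(199+12√275)^4 = 12545596801 + 756527952√275
(199+12√275)^5 = 4993116004999 + 301096224060√275

199 12
79201 4776
31521799 1900836
12545596801 756527952
4993116004999 301096224060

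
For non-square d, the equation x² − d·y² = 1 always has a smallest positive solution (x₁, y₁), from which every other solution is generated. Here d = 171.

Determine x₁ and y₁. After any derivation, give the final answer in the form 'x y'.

170 13

[13; 13,26] for √171; ℓ=2 ⇒ convergent index 1
step 0: (13, 1)  from 13·(1,0) + (0,1)
step 1: (170, 13)  from 13·(13,1) + (1,0)
fundamental: x₁=170, y₁=13  (since 28900 − 171·169 = 1)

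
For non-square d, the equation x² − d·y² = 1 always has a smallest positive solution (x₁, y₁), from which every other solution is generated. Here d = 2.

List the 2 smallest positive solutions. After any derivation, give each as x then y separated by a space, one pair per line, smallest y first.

3 2
17 12

√2 → a₀=1, period (2); ℓ=1 odd so k=1
i=0: a=1 ⇒ p=1, q=1
i=1: a=2 ⇒ p=3, q=2
fundamental: x₁=3, y₁=2  (since 9 − 2·4 = 1)
(3+2√2)^2 = 17 + 12√2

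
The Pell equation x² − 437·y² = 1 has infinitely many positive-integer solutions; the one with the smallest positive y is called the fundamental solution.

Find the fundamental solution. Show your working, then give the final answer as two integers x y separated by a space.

√437 = [20; 1,9,2,9,1,40, …], period ℓ=6 (even) → k=5
k=0  a_k=20  p_k/q_k = 20/1
k=1  a_k=1  p_k/q_k = 21/1
…
k=3  a_k=2  p_k/q_k = 439/21
k=4  a_k=9  p_k/q_k = 4160/199
k=5  a_k=1  p_k/q_k = 4599/220
fundamental: x₁=4599, y₁=220  (since 21150801 − 437·48400 = 1)

4599 220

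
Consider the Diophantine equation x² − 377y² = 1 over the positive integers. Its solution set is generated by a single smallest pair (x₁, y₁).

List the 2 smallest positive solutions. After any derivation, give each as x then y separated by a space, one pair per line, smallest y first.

233 12
108577 5592

[19; 2,2,2,38] for √377; ℓ=4 ⇒ convergent index 3
a_0=19:  p_0=19·1+0=19,  q_0=19·0+1=1
a_1=2:  p_1=2·19+1=39,  q_1=2·1+0=2
a_2=2:  p_2=2·39+19=97,  q_2=2·2+1=5
a_3=2:  p_3=2·97+39=233,  q_3=2·5+2=12
fundamental: x₁=233, y₁=12  (since 54289 − 377·144 = 1)
n=2: (233,12)∘(233,12) = (233·233+377·12·12, 233·12+12·233) = (108577,5592)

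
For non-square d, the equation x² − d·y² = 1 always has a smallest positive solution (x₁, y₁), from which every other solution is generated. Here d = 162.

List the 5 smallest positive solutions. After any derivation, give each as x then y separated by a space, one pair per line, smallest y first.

√162 → a₀=12, period (1,2,1,2,12,2,1,2,1,24); ℓ=10 even so k=9
a_0=12:  p_0=12·1+0=12,  q_0=12·0+1=1
a_1=1:  p_1=1·12+1=13,  q_1=1·1+0=1
…
a_3=1:  p_3=1·38+13=51,  q_3=1·3+1=4
a_4=2:  p_4=2·51+38=140,  q_4=2·4+3=11
a_5=12:  p_5=12·140+51=1731,  q_5=12·11+4=136
a_6=2:  p_6=2·1731+140=3602,  q_6=2·136+11=283
a_7=1:  p_7=1·3602+1731=5333,  q_7=1·283+136=419
a_8=2:  p_8=2·5333+3602=14268,  q_8=2·419+283=1121
a_9=1:  p_9=1·14268+5333=19601,  q_9=1·1121+419=1540
fundamental: x₁=19601, y₁=1540  (since 384199201 − 162·2371600 = 1)
(x_2, y_2) = (19601·19601 + 162·1540·1540, 19601·1540 + 1540·19601) = (768398401, 60371080)
(x_3, y_3) = (19601·768398401 + 162·1540·60371080, 19601·60371080 + 1540·768398401) = (30122754096401, 2366667076620)
(x_4, y_4) = (19601·30122754096401 + 162·1540·2366667076620, 19601·2366667076620 + 1540·30122754096401) = (1180872205318713601, 92778082677286160)
(x_5, y_5) = (19601·1180872205318713601 + 162·1540·92778082677286160, 19601·92778082677286160 + 1540·1180872205318713601) = (46292552162781456490001, 3637086394748304967700)

19601 1540
768398401 60371080
30122754096401 2366667076620
1180872205318713601 92778082677286160
46292552162781456490001 3637086394748304967700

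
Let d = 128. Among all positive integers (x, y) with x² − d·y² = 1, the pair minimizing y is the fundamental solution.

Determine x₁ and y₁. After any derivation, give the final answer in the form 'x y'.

577 51

[11; 3,5,3,22] for √128; ℓ=4 ⇒ convergent index 3
k=0  a_k=11  p_k/q_k = 11/1
…
k=2  a_k=5  p_k/q_k = 181/16
k=3  a_k=3  p_k/q_k = 577/51
(x₁, y₁) = (577, 51);  577² − 128·51² = 1 ✓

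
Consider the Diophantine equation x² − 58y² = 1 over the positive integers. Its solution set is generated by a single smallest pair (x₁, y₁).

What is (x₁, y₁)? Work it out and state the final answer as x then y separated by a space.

19603 2574

√58 → a₀=7, period (1,1,1,1,1,1,14); ℓ=7 odd so k=13
a_0=7:  p_0=7·1+0=7,  q_0=7·0+1=1
…
a_4=1:  p_4=1·23+15=38,  q_4=1·3+2=5
a_5=1:  p_5=1·38+23=61,  q_5=1·5+3=8
…
a_10=1:  p_10=1·2993+1546=4539,  q_10=1·393+203=596
a_11=1:  p_11=1·4539+2993=7532,  q_11=1·596+393=989
a_12=1:  p_12=1·7532+4539=12071,  q_12=1·989+596=1585
a_13=1:  p_13=1·12071+7532=19603,  q_13=1·1585+989=2574
→ (19603, 2574).  Check: 19603²=384277609, 58·2574²=384277608, difference 1.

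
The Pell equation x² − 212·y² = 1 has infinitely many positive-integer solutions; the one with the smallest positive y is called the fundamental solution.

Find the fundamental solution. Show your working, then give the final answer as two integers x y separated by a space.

d=212: √d = [14; 1,1,3,1,1,…,1,1,28] (ℓ=14, even), read p_13/q_13
k=0  a_k=14  p_k/q_k = 14/1
k=1  a_k=1  p_k/q_k = 15/1
…
k=3  a_k=3  p_k/q_k = 102/7
k=4  a_k=1  p_k/q_k = 131/9
k=5  a_k=1  p_k/q_k = 233/16
…
k=9  a_k=1  p_k/q_k = 5198/357
k=10  a_k=1  p_k/q_k = 7979/548
k=11  a_k=3  p_k/q_k = 29135/2001
k=12  a_k=1  p_k/q_k = 37114/2549
k=13  a_k=1  p_k/q_k = 66249/4550
fundamental: x₁=66249, y₁=4550  (since 4388930001 − 212·20702500 = 1)

66249 4550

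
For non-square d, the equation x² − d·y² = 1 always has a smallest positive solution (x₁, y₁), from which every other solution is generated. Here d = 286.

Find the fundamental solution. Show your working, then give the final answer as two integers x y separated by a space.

[16; 1,10,3,3,2,3,3,10,1,32] for √286; ℓ=10 ⇒ convergent index 9
k=0  a_k=16  p_k/q_k = 16/1
k=1  a_k=1  p_k/q_k = 17/1
k=2  a_k=10  p_k/q_k = 186/11
k=3  a_k=3  p_k/q_k = 575/34
k=4  a_k=3  p_k/q_k = 1911/113
k=5  a_k=2  p_k/q_k = 4397/260
k=6  a_k=3  p_k/q_k = 15102/893
k=7  a_k=3  p_k/q_k = 49703/2939
k=8  a_k=10  p_k/q_k = 512132/30283
k=9  a_k=1  p_k/q_k = 561835/33222
(x₁, y₁) = (561835, 33222);  561835² − 286·33222² = 1 ✓

561835 33222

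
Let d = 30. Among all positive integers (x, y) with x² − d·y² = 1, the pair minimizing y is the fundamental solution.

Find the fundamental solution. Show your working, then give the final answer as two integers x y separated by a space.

11 2

d=30: √d = [5; 2,10] (ℓ=2, even), read p_1/q_1
a_0=5:  p_0=5·1+0=5,  q_0=5·0+1=1
a_1=2:  p_1=2·5+1=11,  q_1=2·1+0=2
(x₁, y₁) = (11, 2);  11² − 30·2² = 1 ✓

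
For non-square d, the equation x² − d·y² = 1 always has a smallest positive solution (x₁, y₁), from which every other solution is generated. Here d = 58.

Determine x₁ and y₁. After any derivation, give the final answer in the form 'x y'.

√58 → a₀=7, period (1,1,1,1,1,1,14); ℓ=7 odd so k=13
i=0: a=7 ⇒ p=7, q=1
…
i=6: a=1 ⇒ p=99, q=13
…
i=8: a=1 ⇒ p=1546, q=203
…
i=12: a=1 ⇒ p=12071, q=1585
i=13: a=1 ⇒ p=19603, q=2574
fundamental: x₁=19603, y₁=2574  (since 384277609 − 58·6625476 = 1)

19603 2574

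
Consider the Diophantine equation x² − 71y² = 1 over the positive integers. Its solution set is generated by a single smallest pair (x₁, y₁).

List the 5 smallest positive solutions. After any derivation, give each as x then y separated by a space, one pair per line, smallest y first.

√71 → a₀=8, period (2,2,1,7,1,2,2,16); ℓ=8 even so k=7
k=0  a_k=8  p_k/q_k = 8/1
…
k=6  a_k=2  p_k/q_k = 1483/176
k=7  a_k=2  p_k/q_k = 3480/413
→ (3480, 413).  Check: 3480²=12110400, 71·413²=12110399, difference 1.
(x_2, y_2) = (3480·3480 + 71·413·413, 3480·413 + 413·3480) = (24220799, 2874480)
(x_3, y_3) = (3480·24220799 + 71·413·2874480, 3480·2874480 + 413·24220799) = (168576757560, 20006380387)
(x_4, y_4) = (3480·168576757560 + 71·413·20006380387, 3480·20006380387 + 413·168576757560) = (1173294208396801, 139244404619040)
(x_5, y_5) = (3480·1173294208396801 + 71·413·139244404619040, 3480·139244404619040 + 413·1173294208396801) = (8166127521864977400, 969141036142138013)

3480 413
24220799 2874480
168576757560 20006380387
1173294208396801 139244404619040
8166127521864977400 969141036142138013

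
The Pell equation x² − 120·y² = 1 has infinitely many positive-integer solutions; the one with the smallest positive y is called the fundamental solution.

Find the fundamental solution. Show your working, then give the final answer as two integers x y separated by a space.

11 1

√120 → a₀=10, period (1,20); ℓ=2 even so k=1
a_0=10:  p_0=10·1+0=10,  q_0=10·0+1=1
a_1=1:  p_1=1·10+1=11,  q_1=1·1+0=1
(x₁, y₁) = (11, 1);  11² − 120·1² = 1 ✓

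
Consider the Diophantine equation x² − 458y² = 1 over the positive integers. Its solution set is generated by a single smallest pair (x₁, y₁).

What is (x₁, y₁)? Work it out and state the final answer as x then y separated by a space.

[21; 2,2,42] for √458; ℓ=3 ⇒ convergent index 5
i=0: a=21 ⇒ p=21, q=1
i=1: a=2 ⇒ p=43, q=2
…
i=3: a=42 ⇒ p=4537, q=212
i=4: a=2 ⇒ p=9181, q=429
i=5: a=2 ⇒ p=22899, q=1070
→ (22899, 1070).  Check: 22899²=524364201, 458·1070²=524364200, difference 1.

22899 1070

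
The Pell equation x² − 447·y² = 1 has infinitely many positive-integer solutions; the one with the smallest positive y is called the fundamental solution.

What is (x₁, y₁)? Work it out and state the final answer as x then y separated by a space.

[21; 7,42] for √447; ℓ=2 ⇒ convergent index 1
k=0  a_k=21  p_k/q_k = 21/1
k=1  a_k=7  p_k/q_k = 148/7
→ (148, 7).  Check: 148²=21904, 447·7²=21903, difference 1.

148 7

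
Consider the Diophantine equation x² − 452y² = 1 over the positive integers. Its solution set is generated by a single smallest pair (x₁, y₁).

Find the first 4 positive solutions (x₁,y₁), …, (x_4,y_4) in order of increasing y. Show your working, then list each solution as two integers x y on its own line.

1204353 56648
2900932297217 136448377488
6987493029899166849 328664025545553880
16830816386073401651890177 791655010315592455701792

√452 = [21; 3,1,5,3,10,3,5,1,3,42, …], period ℓ=10 (even) → k=9
step 0: (21, 1)  from 21·(1,0) + (0,1)
step 1: (64, 3)  from 3·(21,1) + (1,0)
step 2: (85, 4)  from 1·(64,3) + (21,1)
step 3: (489, 23)  from 5·(85,4) + (64,3)
step 4: (1552, 73)  from 3·(489,23) + (85,4)
step 5: (16009, 753)  from 10·(1552,73) + (489,23)
step 6: (49579, 2332)  from 3·(16009,753) + (1552,73)
…
step 8: (313483, 14745)  from 1·(263904,12413) + (49579,2332)
step 9: (1204353, 56648)  from 3·(313483,14745) + (263904,12413)
(x₁, y₁) = (1204353, 56648);  1204353² − 452·56648² = 1 ✓
(1204353+56648√452)^2 = 2900932297217 + 136448377488√452
(1204353+56648√452)^3 = 6987493029899166849 + 328664025545553880√452
(1204353+56648√452)^4 = 16830816386073401651890177 + 791655010315592455701792√452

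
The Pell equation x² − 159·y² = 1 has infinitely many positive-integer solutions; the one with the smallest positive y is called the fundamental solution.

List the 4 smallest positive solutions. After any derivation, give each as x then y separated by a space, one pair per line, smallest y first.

[12; 1,1,1,1,3,1,1,1,1,24] for √159; ℓ=10 ⇒ convergent index 9
step 0: (12, 1)  from 12·(1,0) + (0,1)
…
step 3: (38, 3)  from 1·(25,2) + (13,1)
…
step 5: (227, 18)  from 3·(63,5) + (38,3)
…
step 7: (517, 41)  from 1·(290,23) + (227,18)
step 8: (807, 64)  from 1·(517,41) + (290,23)
step 9: (1324, 105)  from 1·(807,64) + (517,41)
→ (1324, 105).  Check: 1324²=1752976, 159·105²=1752975, difference 1.
n=2: (1324,105)∘(1324,105) = (1324·1324+159·105·105, 1324·105+105·1324) = (3505951,278040)
n=3: (3505951,278040)∘(1324,105) = (1324·3505951+159·105·278040, 1324·278040+105·3505951) = (9283756924,736249815)
n=4: (9283756924,736249815)∘(1324,105) = (1324·9283756924+159·105·736249815, 1324·736249815+105·9283756924) = (24583384828801,1949589232080)

1324 105
3505951 278040
9283756924 736249815
24583384828801 1949589232080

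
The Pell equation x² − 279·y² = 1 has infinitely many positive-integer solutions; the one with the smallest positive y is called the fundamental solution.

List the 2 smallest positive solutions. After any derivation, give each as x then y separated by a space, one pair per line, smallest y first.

d=279: √d = [16; 1,2,2,1,2,2,1,32] (ℓ=8, even), read p_7/q_7
a_0=16:  p_0=16·1+0=16,  q_0=16·0+1=1
a_1=1:  p_1=1·16+1=17,  q_1=1·1+0=1
a_2=2:  p_2=2·17+16=50,  q_2=2·1+1=3
a_3=2:  p_3=2·50+17=117,  q_3=2·3+1=7
a_4=1:  p_4=1·117+50=167,  q_4=1·7+3=10
a_5=2:  p_5=2·167+117=451,  q_5=2·10+7=27
a_6=2:  p_6=2·451+167=1069,  q_6=2·27+10=64
a_7=1:  p_7=1·1069+451=1520,  q_7=1·64+27=91
(x₁, y₁) = (1520, 91);  1520² − 279·91² = 1 ✓
(x_2, y_2) = (1520·1520 + 279·91·91, 1520·91 + 91·1520) = (4620799, 276640)

1520 91
4620799 276640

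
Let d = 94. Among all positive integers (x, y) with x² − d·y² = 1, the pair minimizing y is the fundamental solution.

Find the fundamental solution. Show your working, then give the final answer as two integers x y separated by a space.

√94 = [9; 1,2,3,1,1,…,2,1,18, …], period ℓ=16 (even) → k=15
step 0: (9, 1)  from 9·(1,0) + (0,1)
step 1: (10, 1)  from 1·(9,1) + (1,0)
step 2: (29, 3)  from 2·(10,1) + (9,1)
step 3: (97, 10)  from 3·(29,3) + (10,1)
step 4: (126, 13)  from 1·(97,10) + (29,3)
step 5: (223, 23)  from 1·(126,13) + (97,10)
step 6: (1241, 128)  from 5·(223,23) + (126,13)
step 7: (1464, 151)  from 1·(1241,128) + (223,23)
step 8: (12953, 1336)  from 8·(1464,151) + (1241,128)
step 9: (14417, 1487)  from 1·(12953,1336) + (1464,151)
step 10: (85038, 8771)  from 5·(14417,1487) + (12953,1336)
step 11: (99455, 10258)  from 1·(85038,8771) + (14417,1487)
…
step 13: (652934, 67345)  from 3·(184493,19029) + (99455,10258)
step 14: (1490361, 153719)  from 2·(652934,67345) + (184493,19029)
step 15: (2143295, 221064)  from 1·(1490361,153719) + (652934,67345)
→ (2143295, 221064).  Check: 2143295²=4593713457025, 94·221064²=4593713457024, difference 1.

2143295 221064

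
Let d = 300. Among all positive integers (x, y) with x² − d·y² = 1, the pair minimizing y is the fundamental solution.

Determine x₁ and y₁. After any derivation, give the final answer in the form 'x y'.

√300 = [17; 3,8,3,34, …], period ℓ=4 (even) → k=3
k=0  a_k=17  p_k/q_k = 17/1
…
k=2  a_k=8  p_k/q_k = 433/25
k=3  a_k=3  p_k/q_k = 1351/78
fundamental: x₁=1351, y₁=78  (since 1825201 − 300·6084 = 1)

1351 78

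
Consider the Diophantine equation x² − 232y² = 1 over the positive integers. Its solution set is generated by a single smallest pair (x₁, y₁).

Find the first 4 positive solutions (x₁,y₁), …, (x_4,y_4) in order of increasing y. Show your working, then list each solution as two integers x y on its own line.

√232 = [15; 4,3,7,3,4,30, …], period ℓ=6 (even) → k=5
k=0  a_k=15  p_k/q_k = 15/1
k=1  a_k=4  p_k/q_k = 61/4
…
k=4  a_k=3  p_k/q_k = 4539/298
k=5  a_k=4  p_k/q_k = 19603/1287
fundamental: x₁=19603, y₁=1287  (since 384277609 − 232·1656369 = 1)
(19603+1287√232)^2 = 768555217 + 50458122√232
(19603+1287√232)^3 = 30131975818099 + 1978261129845√232
(19603+1287√232)^4 = 1181354243155834177 + 77559705806244948√232

19603 1287
768555217 50458122
30131975818099 1978261129845
1181354243155834177 77559705806244948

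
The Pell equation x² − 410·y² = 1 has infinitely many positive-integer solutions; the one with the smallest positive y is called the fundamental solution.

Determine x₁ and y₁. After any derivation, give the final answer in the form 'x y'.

d=410: √d = [20; 4,40] (ℓ=2, even), read p_1/q_1
i=0: a=20 ⇒ p=20, q=1
i=1: a=4 ⇒ p=81, q=4
(x₁, y₁) = (81, 4);  81² − 410·4² = 1 ✓

81 4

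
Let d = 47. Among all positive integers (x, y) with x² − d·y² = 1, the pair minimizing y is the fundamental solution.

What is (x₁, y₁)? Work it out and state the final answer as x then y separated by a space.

48 7

√47 = [6; 1,5,1,12, …], period ℓ=4 (even) → k=3
k=0  a_k=6  p_k/q_k = 6/1
…
k=2  a_k=5  p_k/q_k = 41/6
k=3  a_k=1  p_k/q_k = 48/7
→ (48, 7).  Check: 48²=2304, 47·7²=2303, difference 1.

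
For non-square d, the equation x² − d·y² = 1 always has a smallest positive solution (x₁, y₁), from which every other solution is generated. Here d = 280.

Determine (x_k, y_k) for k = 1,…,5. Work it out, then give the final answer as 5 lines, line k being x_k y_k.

√280 → a₀=16, period (1,2,1,2,1,32); ℓ=6 even so k=5
step 0: (16, 1)  from 16·(1,0) + (0,1)
step 1: (17, 1)  from 1·(16,1) + (1,0)
…
step 3: (67, 4)  from 1·(50,3) + (17,1)
step 4: (184, 11)  from 2·(67,4) + (50,3)
step 5: (251, 15)  from 1·(184,11) + (67,4)
→ (251, 15).  Check: 251²=63001, 280·15²=63000, difference 1.
(251+15√280)^2 = 126001 + 7530√280
(251+15√280)^3 = 63252251 + 3780045√280
(251+15√280)^4 = 31752504001 + 1897575060√280
(251+15√280)^5 = 15939693756251 + 952578900075√280

251 15
126001 7530
63252251 3780045
31752504001 1897575060
15939693756251 952578900075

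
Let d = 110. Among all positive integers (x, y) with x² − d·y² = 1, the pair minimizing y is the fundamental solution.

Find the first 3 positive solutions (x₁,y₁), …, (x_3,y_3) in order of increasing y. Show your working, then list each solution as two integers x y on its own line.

[10; 2,20] for √110; ℓ=2 ⇒ convergent index 1
step 0: (10, 1)  from 10·(1,0) + (0,1)
step 1: (21, 2)  from 2·(10,1) + (1,0)
→ (21, 2).  Check: 21²=441, 110·2²=440, difference 1.
k=2:  x_2 = 21·21+110·2·2 = 881,  y_2 = 21·2+2·21 = 84
k=3:  x_3 = 21·881+110·2·84 = 36981,  y_3 = 21·84+2·881 = 3526

21 2
881 84
36981 3526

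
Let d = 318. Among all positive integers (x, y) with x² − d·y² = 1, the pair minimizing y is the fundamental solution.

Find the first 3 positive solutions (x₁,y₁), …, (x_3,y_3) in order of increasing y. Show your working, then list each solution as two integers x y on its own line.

√318 → a₀=17, period (1,4,1,34); ℓ=4 even so k=3
a_0=17:  p_0=17·1+0=17,  q_0=17·0+1=1
…
a_2=4:  p_2=4·18+17=89,  q_2=4·1+1=5
a_3=1:  p_3=1·89+18=107,  q_3=1·5+1=6
(x₁, y₁) = (107, 6);  107² − 318·6² = 1 ✓
(x_2, y_2) = (107·107 + 318·6·6, 107·6 + 6·107) = (22897, 1284)
(x_3, y_3) = (107·22897 + 318·6·1284, 107·1284 + 6·22897) = (4899851, 274770)

107 6
22897 1284
4899851 274770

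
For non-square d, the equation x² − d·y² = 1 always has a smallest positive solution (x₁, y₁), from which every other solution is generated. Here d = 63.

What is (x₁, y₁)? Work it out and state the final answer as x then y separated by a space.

d=63: √d = [7; 1,14] (ℓ=2, even), read p_1/q_1
step 0: (7, 1)  from 7·(1,0) + (0,1)
step 1: (8, 1)  from 1·(7,1) + (1,0)
→ (8, 1).  Check: 8²=64, 63·1²=63, difference 1.

8 1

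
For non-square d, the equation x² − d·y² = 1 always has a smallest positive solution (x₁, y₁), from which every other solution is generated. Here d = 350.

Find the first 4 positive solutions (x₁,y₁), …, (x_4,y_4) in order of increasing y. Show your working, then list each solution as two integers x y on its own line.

449 24
403201 21552
362074049 19353672
325142092801 17379575904

√350 → a₀=18, period (1,2,2,2,1,36); ℓ=6 even so k=5
k=0  a_k=18  p_k/q_k = 18/1
k=1  a_k=1  p_k/q_k = 19/1
k=2  a_k=2  p_k/q_k = 56/3
k=3  a_k=2  p_k/q_k = 131/7
k=4  a_k=2  p_k/q_k = 318/17
k=5  a_k=1  p_k/q_k = 449/24
→ (449, 24).  Check: 449²=201601, 350·24²=201600, difference 1.
k=2:  x_2 = 449·449+350·24·24 = 403201,  y_2 = 449·24+24·449 = 21552
k=3:  x_3 = 449·403201+350·24·21552 = 362074049,  y_3 = 449·21552+24·403201 = 19353672
k=4:  x_4 = 449·362074049+350·24·19353672 = 325142092801,  y_4 = 449·19353672+24·362074049 = 17379575904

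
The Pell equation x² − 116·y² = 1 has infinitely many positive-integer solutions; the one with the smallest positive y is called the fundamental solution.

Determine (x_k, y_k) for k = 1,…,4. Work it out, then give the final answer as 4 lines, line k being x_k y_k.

9801 910
192119201 17837820
3765920568201 349656946730
73819574785756801 6853975451963640

d=116: √d = [10; 1,3,2,1,4,1,2,3,1,20] (ℓ=10, even), read p_9/q_9
step 0: (10, 1)  from 10·(1,0) + (0,1)
step 1: (11, 1)  from 1·(10,1) + (1,0)
…
step 4: (140, 13)  from 1·(97,9) + (43,4)
step 5: (657, 61)  from 4·(140,13) + (97,9)
step 6: (797, 74)  from 1·(657,61) + (140,13)
step 7: (2251, 209)  from 2·(797,74) + (657,61)
step 8: (7550, 701)  from 3·(2251,209) + (797,74)
step 9: (9801, 910)  from 1·(7550,701) + (2251,209)
fundamental: x₁=9801, y₁=910  (since 96059601 − 116·828100 = 1)
(9801+910√116)^2 = 192119201 + 17837820√116
(9801+910√116)^3 = 3765920568201 + 349656946730√116
(9801+910√116)^4 = 73819574785756801 + 6853975451963640√116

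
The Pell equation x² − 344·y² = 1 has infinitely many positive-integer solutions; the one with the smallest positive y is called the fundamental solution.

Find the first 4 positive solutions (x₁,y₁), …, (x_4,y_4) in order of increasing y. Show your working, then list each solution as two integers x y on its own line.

[18; 1,1,4,1,3,1,4,1,1,36] for √344; ℓ=10 ⇒ convergent index 9
step 0: (18, 1)  from 18·(1,0) + (0,1)
…
step 2: (37, 2)  from 1·(19,1) + (18,1)
step 3: (167, 9)  from 4·(37,2) + (19,1)
step 4: (204, 11)  from 1·(167,9) + (37,2)
…
step 6: (983, 53)  from 1·(779,42) + (204,11)
step 7: (4711, 254)  from 4·(983,53) + (779,42)
step 8: (5694, 307)  from 1·(4711,254) + (983,53)
step 9: (10405, 561)  from 1·(5694,307) + (4711,254)
fundamental: x₁=10405, y₁=561  (since 108264025 − 344·314721 = 1)
(x_2, y_2) = (10405·10405 + 344·561·561, 10405·561 + 561·10405) = (216528049, 11674410)
(x_3, y_3) = (10405·216528049 + 344·561·11674410, 10405·11674410 + 561·216528049) = (4505948689285, 242944471539)
(x_4, y_4) = (10405·4505948689285 + 344·561·242944471539, 10405·242944471539 + 561·4505948689285) = (93768792007492801, 5055674441052180)

10405 561
216528049 11674410
4505948689285 242944471539
93768792007492801 5055674441052180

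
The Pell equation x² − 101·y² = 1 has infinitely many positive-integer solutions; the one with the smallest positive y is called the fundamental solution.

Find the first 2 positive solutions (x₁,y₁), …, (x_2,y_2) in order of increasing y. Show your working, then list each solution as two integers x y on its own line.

√101 = [10; 20, …], period ℓ=1 (odd) → k=1
k=0  a_k=10  p_k/q_k = 10/1
k=1  a_k=20  p_k/q_k = 201/20
(x₁, y₁) = (201, 20);  201² − 101·20² = 1 ✓
k=2:  x_2 = 201·201+101·20·20 = 80801,  y_2 = 201·20+20·201 = 8040

201 20
80801 8040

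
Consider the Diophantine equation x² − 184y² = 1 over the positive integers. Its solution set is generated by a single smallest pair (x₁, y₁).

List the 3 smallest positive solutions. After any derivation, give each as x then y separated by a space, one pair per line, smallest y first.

√184 → a₀=13, period (1,1,3,2,1,2,1,2,3,1,1,26); ℓ=12 even so k=11
k=0  a_k=13  p_k/q_k = 13/1
…
k=2  a_k=1  p_k/q_k = 27/2
k=3  a_k=3  p_k/q_k = 95/7
k=4  a_k=2  p_k/q_k = 217/16
…
k=6  a_k=2  p_k/q_k = 841/62
k=7  a_k=1  p_k/q_k = 1153/85
k=8  a_k=2  p_k/q_k = 3147/232
k=9  a_k=3  p_k/q_k = 10594/781
k=10  a_k=1  p_k/q_k = 13741/1013
k=11  a_k=1  p_k/q_k = 24335/1794
→ (24335, 1794).  Check: 24335²=592192225, 184·1794²=592192224, difference 1.
(24335+1794√184)^2 = 1184384449 + 87313980√184
(24335+1794√184)^3 = 57643991108495 + 4249571404806√184

24335 1794
1184384449 87313980
57643991108495 4249571404806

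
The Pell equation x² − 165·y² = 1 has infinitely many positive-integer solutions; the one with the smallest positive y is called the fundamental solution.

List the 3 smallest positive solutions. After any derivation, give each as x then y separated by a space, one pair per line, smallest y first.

1079 84
2328481 181272
5024860919 391184892

d=165: √d = [12; 1,5,2,5,1,24] (ℓ=6, even), read p_5/q_5
a_0=12:  p_0=12·1+0=12,  q_0=12·0+1=1
a_1=1:  p_1=1·12+1=13,  q_1=1·1+0=1
a_2=5:  p_2=5·13+12=77,  q_2=5·1+1=6
a_3=2:  p_3=2·77+13=167,  q_3=2·6+1=13
a_4=5:  p_4=5·167+77=912,  q_4=5·13+6=71
a_5=1:  p_5=1·912+167=1079,  q_5=1·71+13=84
→ (1079, 84).  Check: 1079²=1164241, 165·84²=1164240, difference 1.
(x_2, y_2) = (1079·1079 + 165·84·84, 1079·84 + 84·1079) = (2328481, 181272)
(x_3, y_3) = (1079·2328481 + 165·84·181272, 1079·181272 + 84·2328481) = (5024860919, 391184892)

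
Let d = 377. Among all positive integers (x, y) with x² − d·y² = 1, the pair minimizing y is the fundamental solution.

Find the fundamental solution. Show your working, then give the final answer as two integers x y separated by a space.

233 12

d=377: √d = [19; 2,2,2,38] (ℓ=4, even), read p_3/q_3
step 0: (19, 1)  from 19·(1,0) + (0,1)
…
step 2: (97, 5)  from 2·(39,2) + (19,1)
step 3: (233, 12)  from 2·(97,5) + (39,2)
(x₁, y₁) = (233, 12);  233² − 377·12² = 1 ✓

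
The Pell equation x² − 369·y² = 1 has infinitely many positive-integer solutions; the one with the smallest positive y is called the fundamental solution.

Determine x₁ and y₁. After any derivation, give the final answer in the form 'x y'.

[19; 4,1,3,2,7,4,7,2,3,1,4,38] for √369; ℓ=12 ⇒ convergent index 11
a_0=19:  p_0=19·1+0=19,  q_0=19·0+1=1
…
a_4=2:  p_4=2·365+96=826,  q_4=2·19+5=43
…
a_8=2:  p_8=2·184045+25414=393504,  q_8=2·9581+1323=20485
…
a_10=1:  p_10=1·1364557+393504=1758061,  q_10=1·71036+20485=91521
a_11=4:  p_11=4·1758061+1364557=8396801,  q_11=4·91521+71036=437120
fundamental: x₁=8396801, y₁=437120  (since 70506267033601 − 369·191073894400 = 1)

8396801 437120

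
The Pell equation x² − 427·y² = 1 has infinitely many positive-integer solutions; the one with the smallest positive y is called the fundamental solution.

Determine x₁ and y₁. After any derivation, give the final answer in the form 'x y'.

62 3

d=427: √d = [20; 1,1,1,40] (ℓ=4, even), read p_3/q_3
i=0: a=20 ⇒ p=20, q=1
…
i=2: a=1 ⇒ p=41, q=2
i=3: a=1 ⇒ p=62, q=3
fundamental: x₁=62, y₁=3  (since 3844 − 427·9 = 1)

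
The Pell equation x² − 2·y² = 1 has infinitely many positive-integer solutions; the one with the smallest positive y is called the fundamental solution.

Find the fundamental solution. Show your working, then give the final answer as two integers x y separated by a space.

3 2

√2 = [1; 2, …], period ℓ=1 (odd) → k=1
step 0: (1, 1)  from 1·(1,0) + (0,1)
step 1: (3, 2)  from 2·(1,1) + (1,0)
→ (3, 2).  Check: 3²=9, 2·2²=8, difference 1.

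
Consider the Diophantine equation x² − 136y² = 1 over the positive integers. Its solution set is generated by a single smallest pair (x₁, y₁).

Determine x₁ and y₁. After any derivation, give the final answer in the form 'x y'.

√136 → a₀=11, period (1,1,1,22); ℓ=4 even so k=3
step 0: (11, 1)  from 11·(1,0) + (0,1)
…
step 2: (23, 2)  from 1·(12,1) + (11,1)
step 3: (35, 3)  from 1·(23,2) + (12,1)
→ (35, 3).  Check: 35²=1225, 136·3²=1224, difference 1.

35 3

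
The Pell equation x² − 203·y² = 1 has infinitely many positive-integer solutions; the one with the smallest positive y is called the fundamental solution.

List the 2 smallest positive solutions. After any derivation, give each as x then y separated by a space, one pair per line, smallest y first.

d=203: √d = [14; 4,28] (ℓ=2, even), read p_1/q_1
a_0=14:  p_0=14·1+0=14,  q_0=14·0+1=1
a_1=4:  p_1=4·14+1=57,  q_1=4·1+0=4
→ (57, 4).  Check: 57²=3249, 203·4²=3248, difference 1.
n=2: (57,4)∘(57,4) = (57·57+203·4·4, 57·4+4·57) = (6497,456)

57 4
6497 456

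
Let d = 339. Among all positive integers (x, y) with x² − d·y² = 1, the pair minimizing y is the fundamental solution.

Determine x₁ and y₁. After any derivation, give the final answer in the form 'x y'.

97970 5321

√339 → a₀=18, period (2,2,2,1,17,1,2,2,2,36); ℓ=10 even so k=9
k=0  a_k=18  p_k/q_k = 18/1
k=1  a_k=2  p_k/q_k = 37/2
…
k=3  a_k=2  p_k/q_k = 221/12
k=4  a_k=1  p_k/q_k = 313/17
…
k=6  a_k=1  p_k/q_k = 5855/318
k=7  a_k=2  p_k/q_k = 17252/937
k=8  a_k=2  p_k/q_k = 40359/2192
k=9  a_k=2  p_k/q_k = 97970/5321
→ (97970, 5321).  Check: 97970²=9598120900, 339·5321²=9598120899, difference 1.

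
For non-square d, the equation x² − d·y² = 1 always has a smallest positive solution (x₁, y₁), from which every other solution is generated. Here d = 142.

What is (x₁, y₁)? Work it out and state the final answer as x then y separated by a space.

143 12

√142 = [11; 1,10,1,22, …], period ℓ=4 (even) → k=3
i=0: a=11 ⇒ p=11, q=1
…
i=2: a=10 ⇒ p=131, q=11
i=3: a=1 ⇒ p=143, q=12
→ (143, 12).  Check: 143²=20449, 142·12²=20448, difference 1.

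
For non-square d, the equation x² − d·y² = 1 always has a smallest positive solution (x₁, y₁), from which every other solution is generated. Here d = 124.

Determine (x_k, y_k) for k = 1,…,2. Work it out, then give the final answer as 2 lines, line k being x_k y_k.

4620799 414960
42703566796801 3834893506080

[11; 7,2,1,1,1,…,2,7,22] for √124; ℓ=16 ⇒ convergent index 15
a_0=11:  p_0=11·1+0=11,  q_0=11·0+1=1
a_1=7:  p_1=7·11+1=78,  q_1=7·1+0=7
a_2=2:  p_2=2·78+11=167,  q_2=2·7+1=15
a_3=1:  p_3=1·167+78=245,  q_3=1·15+7=22
…
a_5=1:  p_5=1·412+245=657,  q_5=1·37+22=59
a_6=3:  p_6=3·657+412=2383,  q_6=3·59+37=214
…
a_8=4:  p_8=4·3040+2383=14543,  q_8=4·273+214=1306
…
a_10=3:  p_10=3·17583+14543=67292,  q_10=3·1579+1306=6043
a_11=1:  p_11=1·67292+17583=84875,  q_11=1·6043+1579=7622
a_12=1:  p_12=1·84875+67292=152167,  q_12=1·7622+6043=13665
a_13=1:  p_13=1·152167+84875=237042,  q_13=1·13665+7622=21287
a_14=2:  p_14=2·237042+152167=626251,  q_14=2·21287+13665=56239
a_15=7:  p_15=7·626251+237042=4620799,  q_15=7·56239+21287=414960
→ (4620799, 414960).  Check: 4620799²=21351783398401, 124·414960²=21351783398400, difference 1.
(4620799+414960√124)^2 = 42703566796801 + 3834893506080√124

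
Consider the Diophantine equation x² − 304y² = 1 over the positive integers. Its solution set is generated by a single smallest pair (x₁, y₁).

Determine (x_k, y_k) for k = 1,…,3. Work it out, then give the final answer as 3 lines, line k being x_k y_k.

57799 3315
6681448801 383207370
772362118440199 44298005553945

√304 = [17; 2,3,2,1,1,1,1,1,2,3,2,34, …], period ℓ=12 (even) → k=11
k=0  a_k=17  p_k/q_k = 17/1
…
k=2  a_k=3  p_k/q_k = 122/7
k=3  a_k=2  p_k/q_k = 279/16
k=4  a_k=1  p_k/q_k = 401/23
k=5  a_k=1  p_k/q_k = 680/39
k=6  a_k=1  p_k/q_k = 1081/62
k=7  a_k=1  p_k/q_k = 1761/101
k=8  a_k=1  p_k/q_k = 2842/163
…
k=10  a_k=3  p_k/q_k = 25177/1444
k=11  a_k=2  p_k/q_k = 57799/3315
(x₁, y₁) = (57799, 3315);  57799² − 304·3315² = 1 ✓
(57799+3315√304)^2 = 6681448801 + 383207370√304
(57799+3315√304)^3 = 772362118440199 + 44298005553945√304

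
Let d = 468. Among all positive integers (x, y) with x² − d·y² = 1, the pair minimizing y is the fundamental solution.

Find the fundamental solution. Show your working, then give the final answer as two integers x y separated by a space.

649 30

d=468: √d = [21; 1,1,1,2,1,1,1,42] (ℓ=8, even), read p_7/q_7
a_0=21:  p_0=21·1+0=21,  q_0=21·0+1=1
a_1=1:  p_1=1·21+1=22,  q_1=1·1+0=1
a_2=1:  p_2=1·22+21=43,  q_2=1·1+1=2
a_3=1:  p_3=1·43+22=65,  q_3=1·2+1=3
a_4=2:  p_4=2·65+43=173,  q_4=2·3+2=8
a_5=1:  p_5=1·173+65=238,  q_5=1·8+3=11
a_6=1:  p_6=1·238+173=411,  q_6=1·11+8=19
a_7=1:  p_7=1·411+238=649,  q_7=1·19+11=30
(x₁, y₁) = (649, 30);  649² − 468·30² = 1 ✓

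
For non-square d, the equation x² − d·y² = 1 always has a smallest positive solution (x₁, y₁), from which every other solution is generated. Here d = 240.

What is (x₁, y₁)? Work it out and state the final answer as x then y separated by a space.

√240 = [15; 2,30, …], period ℓ=2 (even) → k=1
a_0=15:  p_0=15·1+0=15,  q_0=15·0+1=1
a_1=2:  p_1=2·15+1=31,  q_1=2·1+0=2
→ (31, 2).  Check: 31²=961, 240·2²=960, difference 1.

31 2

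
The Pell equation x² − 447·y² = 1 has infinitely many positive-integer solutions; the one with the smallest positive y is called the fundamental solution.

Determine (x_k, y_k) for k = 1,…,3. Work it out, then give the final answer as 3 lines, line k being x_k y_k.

148 7
43807 2072
12966724 613305

d=447: √d = [21; 7,42] (ℓ=2, even), read p_1/q_1
a_0=21:  p_0=21·1+0=21,  q_0=21·0+1=1
a_1=7:  p_1=7·21+1=148,  q_1=7·1+0=7
→ (148, 7).  Check: 148²=21904, 447·7²=21903, difference 1.
(148+7√447)^2 = 43807 + 2072√447
(148+7√447)^3 = 12966724 + 613305√447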